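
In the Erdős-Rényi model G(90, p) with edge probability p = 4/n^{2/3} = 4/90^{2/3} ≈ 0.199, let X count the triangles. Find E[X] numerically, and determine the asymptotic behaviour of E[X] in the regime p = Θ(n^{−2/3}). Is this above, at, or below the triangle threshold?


Number of potential triangles: C(90, 3) = 117480.
Each occurs with probability p³ ≈ (0.199)³ ≈ 7.90123e-03.
By linearity: E[X] = C(90, 3)·p³ ≈ 117480 · 7.90123e-03 ≈ 928.237.
Since α = 2/3 < 1, p = c/n^{2/3} ≫ 1/n is above the triangle threshold p ~ 1/n. Asymptotically E[X] ~ (c³/6)·n^{3(1−α)} = (4³/6)·n^{1} → ∞; triangles are abundant w.h.p.

E[X] ≈ 928.237; in regime p = Θ(1/n^{2/3}) E[X] diverges (above the triangle threshold p ~ 1/n).


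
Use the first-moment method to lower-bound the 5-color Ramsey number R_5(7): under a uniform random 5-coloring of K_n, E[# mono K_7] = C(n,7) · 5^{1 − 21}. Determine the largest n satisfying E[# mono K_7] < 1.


We need C(n, 7) · 5^{1 − 21} < 1, i.e. C(n, 7) < 5^{21 − 1} = 95367431640625.
Check values of n near the boundary:
  n = 335: C(335, 7) = 88202498238195; 88202498238195 < 95367431640625? YES
  n = 336: C(336, 7) = 90079147136880; 90079147136880 < 95367431640625? YES
  n = 337: C(337, 7) = 91989916924632; 91989916924632 < 95367431640625? YES
  n = 338: C(338, 7) = 93935323022736; 93935323022736 < 95367431640625? YES
  n = 339: C(339, 7) = 95915887062372; 95915887062372 < 95367431640625? NO
  n = 340: C(340, 7) = 97932136940560; 97932136940560 < 95367431640625? NO
  n = 341: C(341, 7) = 99984606876440; 99984606876440 < 95367431640625? NO
The largest n with C(n, 7) < 95367431640625 is n = 338 (where E[X] = 93935323022736/95367431640625 ≈ 0.9850). Hence R_5(7) > 338, i.e. R_5(7) ≥ 339.

Largest n = 338; hence R_5(7) > 338.


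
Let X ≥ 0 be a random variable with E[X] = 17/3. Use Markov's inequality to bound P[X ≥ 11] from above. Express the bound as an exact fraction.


μ = E[X] = 17/3, a = 11.
Markov: P[X ≥ 11] ≤ μ/a = (17/3)/11 = 17/33.
Numerically: ≈ 0.515152.
(Since a = 11 > μ = 5.666667, the bound 17/33 is < 1 and informative.)

P[X ≥ 11] ≤ 17/33 ≈ 0.515152.


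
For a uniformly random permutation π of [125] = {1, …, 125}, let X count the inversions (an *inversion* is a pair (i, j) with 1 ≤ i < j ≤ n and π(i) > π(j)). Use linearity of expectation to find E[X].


Write X = Σ X_I over the C(125, 2) = 7750 pairs i < j, with X_I the indicator of one inversion.
There are 7750 indicators.
For each fixed pair i < j, the values π(i) and π(j) are two distinct elements of {1, …, 125} in uniformly random order; by symmetry P[π(i) > π(j)] = 1/2.
By linearity: E[X] = 7750 · (1/2) = C(125, 2) · (1/2) = 7750/2 = 3875 ≈ 3875.00000.

E[X] = 3875 = 3875.00000.


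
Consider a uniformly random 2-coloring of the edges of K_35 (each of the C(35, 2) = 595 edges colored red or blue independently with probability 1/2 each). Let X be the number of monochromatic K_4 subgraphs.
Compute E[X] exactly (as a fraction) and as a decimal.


Let X = Σ_S X_S over the C(35, 4) = 52360 subsets S of size 4, where X_S = 1 if the K_4 on S is monochromatic.
For a fixed S, the K_4 on S has C(4, 2) = 6 edges. P[all 6 edges red] = (1/2)^6, and likewise for blue, so P[monochromatic] = 2·(1/2)^6 = 2^{1 − 6} = 1/32.
By linearity: E[X] = C(35, 4) · 2^{1 − 6} = 52360 · 1/32 = 6545/4.
Numerically: E[X] ≈ 1636.2500.

E[X] = C(35,4)·2^(1−C(4,2)) = 6545/4 ≈ 1636.2500.


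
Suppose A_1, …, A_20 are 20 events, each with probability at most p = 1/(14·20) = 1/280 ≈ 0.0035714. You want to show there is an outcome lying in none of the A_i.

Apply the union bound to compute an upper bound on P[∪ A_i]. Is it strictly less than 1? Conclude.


Union bound: P[∪_{i=1}^{20} A_i] ≤ Σ_i P[A_i] ≤ 20·p = 20·(1/280) = 1/14.
Numerically: 1/14 ≈ 0.0714286.
Is 1/14 < 1? YES.
Since P[∪ A_i] ≤ 1/14 < 1, the complement has P[∩ A_i^c] ≥ 1 − 1/14 = 13/14 > 0, so some outcome avoids every A_i.

20·p = 1/14 ≈ 0.0714286; existence CERTIFIED by the union bound.


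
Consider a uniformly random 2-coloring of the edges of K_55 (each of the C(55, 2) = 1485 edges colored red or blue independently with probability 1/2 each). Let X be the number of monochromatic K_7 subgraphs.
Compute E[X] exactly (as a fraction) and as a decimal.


Let X = Σ_S X_S over the C(55, 7) = 202927725 subsets S of size 7, where X_S = 1 if the K_7 on S is monochromatic.
For a fixed S, the K_7 on S has C(7, 2) = 21 edges. P[all 21 edges red] = (1/2)^21, and likewise for blue, so P[monochromatic] = 2·(1/2)^21 = 2^{1 − 21} = 1/1048576.
By linearity of expectation: E[X] = C(55, 7) · 2^{1 − 21} = 202927725 · 1/1048576 = 202927725/1048576.
Numerically: E[X] ≈ 193.527.

E[X] = C(55,7)·2^(1−C(7,2)) = 202927725/1048576 ≈ 193.527.


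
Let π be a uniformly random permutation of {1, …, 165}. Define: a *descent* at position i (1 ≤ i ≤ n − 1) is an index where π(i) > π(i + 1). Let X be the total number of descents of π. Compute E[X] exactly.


Write X = Σ X_I over i = 1, …, 164, with X_I the indicator of one descent.
There are 164 indicators.
For each fixed i, the pair (π(i), π(i+1)) is a uniformly random ordered pair of distinct values from {1, …, 165}; by symmetry P[π(i) > π(i+1)] = 1/2.
By linearity: E[X] = 164 · (1/2) = (165 − 1) · (1/2) = 82 ≈ 82.0000.

E[X] = 82 = 82.0000.


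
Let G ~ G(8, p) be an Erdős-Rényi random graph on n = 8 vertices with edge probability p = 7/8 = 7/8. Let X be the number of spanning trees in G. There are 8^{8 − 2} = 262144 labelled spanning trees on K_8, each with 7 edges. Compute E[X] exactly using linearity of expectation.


K_8 has 8^{8 − 2} = 262144 labelled spanning trees.
For each such spanning tree H, let X_H = 1 if all 7 edges of H are present in G. Then P[X_H = 1] = p^{7} = (7/8)^{7} = 823543/2097152.
By linearity: E[X] = Σ_H E[X_H] = 262144 · p^{7} = 262144 · 823543/2097152 = 823543/8.
Numerically: E[X] ≈ 1.029e+05.

E[X] = 262144 · (7/8)^{7} = 823543/8 ≈ 1.029e+05.


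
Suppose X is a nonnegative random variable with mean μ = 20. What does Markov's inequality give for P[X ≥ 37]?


μ = E[X] = 20, a = 37.
Markov: P[X ≥ 37] ≤ μ/a = (20)/37 = 20/37.
Numerically: ≈ 0.5405.
(Since a = 37 > μ = 20.0000, the bound 20/37 is < 1 and informative.)

P[X ≥ 37] ≤ 20/37 ≈ 0.5405.


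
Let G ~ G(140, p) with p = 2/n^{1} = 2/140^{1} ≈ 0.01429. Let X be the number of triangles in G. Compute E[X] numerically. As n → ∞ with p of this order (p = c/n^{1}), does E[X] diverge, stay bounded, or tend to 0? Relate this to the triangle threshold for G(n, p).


Number of potential triangles: C(140, 3) = 447580.
Each occurs with probability p³ ≈ (0.01429)³ ≈ 2.915452e-06.
By linearity: E[X] = C(140, 3)·p³ ≈ 447580 · 2.915452e-06 ≈ 1.3049.
Here α = 1, so p = 2/n is exactly at the triangle threshold p ~ 1/n. Asymptotically E[X] → c³/6 = 2³/6 = 4/3 ≈ 1.3333, a bounded constant. In this regime the triangle count is asymptotically Poisson(c³/6).

E[X] ≈ 1.3049; in regime p = Θ(1/n^{1}) E[X] stays bounded (at the triangle threshold p ~ 1/n).


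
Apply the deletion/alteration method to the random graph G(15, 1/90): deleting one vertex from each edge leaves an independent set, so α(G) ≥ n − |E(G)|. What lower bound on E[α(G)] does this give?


E[|E(G)|] = C(15, 2)·p = 105 · (1/90) = 7/6.
E[α(G)] ≥ n − E[|E(G)|] = 15 − 7/6 = 83/6.
Numerically: ≈ 13.83333.
(This is only a lower bound; the true E[α(G)] may be larger.)

E[α(G)] ≥ 83/6 ≈ 13.83333.


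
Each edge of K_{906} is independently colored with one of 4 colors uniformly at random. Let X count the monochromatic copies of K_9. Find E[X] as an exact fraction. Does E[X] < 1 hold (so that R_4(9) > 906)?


E[X] = C(906, 9) · 4^{1 − 36} = 1089130176400609441450 · 4^{−35} = 1089130176400609441450/1180591620717411303424.
As a reduced fraction: E[X] = 544565088200304720725/590295810358705651712 ≈ 0.9225291.
Is E[X] < 1? YES.
Since E[X] < 1, there exists a 4-coloring of K_{906} with no monochromatic K_9; hence R_4(9) > 906.

E[X] = 544565088200304720725/590295810358705651712 ≈ 0.9225291; E[X] < 1, so R_4(9) > 906.


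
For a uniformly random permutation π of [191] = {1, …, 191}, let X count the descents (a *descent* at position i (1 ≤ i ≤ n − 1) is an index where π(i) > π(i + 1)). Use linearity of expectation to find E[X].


Write X = Σ X_I over i = 1, …, 190, with X_I the indicator of one descent.
There are 190 indicators.
For each fixed i, the pair (π(i), π(i+1)) is a uniformly random ordered pair of distinct values from {1, …, 191}; by symmetry P[π(i) > π(i+1)] = 1/2.
By linearity: E[X] = 190 · (1/2) = (191 − 1) · (1/2) = 95 ≈ 95.0000.

E[X] = 95 = 95.0000.


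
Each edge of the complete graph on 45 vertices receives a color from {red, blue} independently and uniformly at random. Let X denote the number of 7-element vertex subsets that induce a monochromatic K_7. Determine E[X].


Let X = Σ_S X_S over the C(45, 7) = 45379620 subsets S of size 7, where X_S = 1 if the K_7 on S is monochromatic.
For a fixed S, the K_7 on S has C(7, 2) = 21 edges. P[all 21 edges red] = (1/2)^21, and likewise for blue, so P[monochromatic] = 2·(1/2)^21 = 2^{1 − 21} = 1/1048576.
Summing: E[X] = C(45, 7) · 2^{1 − 21} = 45379620 · 1/1048576 = 11344905/262144.
Numerically: E[X] ≈ 43.27738.

E[X] = C(45,7)·2^(1−C(7,2)) = 11344905/262144 ≈ 43.27738.


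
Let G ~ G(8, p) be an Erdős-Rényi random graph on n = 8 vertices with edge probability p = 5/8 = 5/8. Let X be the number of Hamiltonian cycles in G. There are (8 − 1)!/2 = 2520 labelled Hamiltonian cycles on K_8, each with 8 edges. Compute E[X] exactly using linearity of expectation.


K_8 has (8 − 1)!/2 = 2520 labelled Hamiltonian cycles.
For each such Hamiltonian cycle H, let X_H = 1 if all 8 edges of H are present in G. Then P[X_H = 1] = p^{8} = (5/8)^{8} = 390625/16777216.
By linearity of expectation: E[X] = Σ_H E[X_H] = 2520 · p^{8} = 2520 · 390625/16777216 = 123046875/2097152.
Numerically: E[X] ≈ 58.7.

E[X] = 2520 · (5/8)^{8} = 123046875/2097152 ≈ 58.7.


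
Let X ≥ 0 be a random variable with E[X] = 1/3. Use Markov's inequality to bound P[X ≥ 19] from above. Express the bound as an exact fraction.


μ = E[X] = 1/3, a = 19.
Markov: P[X ≥ 19] ≤ μ/a = (1/3)/19 = 1/57.
Numerically: ≈ 0.018.
(Since a = 19 > μ = 0.333, the bound 1/57 is < 1 and informative.)

P[X ≥ 19] ≤ 1/57 ≈ 0.018.


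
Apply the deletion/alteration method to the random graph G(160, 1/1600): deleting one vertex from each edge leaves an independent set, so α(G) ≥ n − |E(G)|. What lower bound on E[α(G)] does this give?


E[|E(G)|] = C(160, 2)·p = 12720 · (1/1600) = 159/20.
E[α(G)] ≥ n − E[|E(G)|] = 160 − 159/20 = 3041/20.
Numerically: ≈ 152.050.
(This is only a lower bound; the true E[α(G)] may be larger.)

E[α(G)] ≥ 3041/20 ≈ 152.050.


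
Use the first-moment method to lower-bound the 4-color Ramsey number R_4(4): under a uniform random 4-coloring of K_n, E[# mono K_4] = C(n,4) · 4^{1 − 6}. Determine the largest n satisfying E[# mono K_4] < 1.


We need C(n, 4) · 4^{1 − 6} < 1, i.e. C(n, 4) < 4^{6 − 1} = 1024.
Check values of n near the boundary:
  n = 8: C(8, 4) = 70; 70 < 1024? YES
  n = 9: C(9, 4) = 126; 126 < 1024? YES
  n = 10: C(10, 4) = 210; 210 < 1024? YES
  n = 11: C(11, 4) = 330; 330 < 1024? YES
  n = 12: C(12, 4) = 495; 495 < 1024? YES
  n = 13: C(13, 4) = 715; 715 < 1024? YES
  n = 14: C(14, 4) = 1001; 1001 < 1024? YES
  n = 15: C(15, 4) = 1365; 1365 < 1024? NO
  n = 16: C(16, 4) = 1820; 1820 < 1024? NO
The largest n with C(n, 4) < 1024 is n = 14 (where E[X] = 1001/1024 ≈ 0.978). Hence R_4(4) > 14, i.e. R_4(4) ≥ 15.

Largest n = 14; hence R_4(4) > 14.


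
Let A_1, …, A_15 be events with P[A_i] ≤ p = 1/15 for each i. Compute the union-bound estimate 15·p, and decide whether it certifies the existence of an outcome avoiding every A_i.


Union bound: P[∪_{i=1}^{15} A_i] ≤ Σ_i P[A_i] ≤ 15·p = 15·(1/15) = 1.
Numerically: 1 ≈ 1.0000000.
Is 1 < 1? NO.
Since the bound 1 is ≥ 1, the union bound is uninformative here; it does NOT by itself certify existence.

15·p = 1 ≈ 1.0000000; existence NOT certified by the union bound.


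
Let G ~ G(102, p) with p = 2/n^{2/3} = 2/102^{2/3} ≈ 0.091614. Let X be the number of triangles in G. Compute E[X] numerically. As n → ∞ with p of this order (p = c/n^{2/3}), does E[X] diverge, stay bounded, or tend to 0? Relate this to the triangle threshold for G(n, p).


Number of potential triangles: C(102, 3) = 171700.
Each occurs with probability p³ ≈ (0.091614)³ ≈ 7.6893502e-04.
By linearity: E[X] = C(102, 3)·p³ ≈ 171700 · 7.6893502e-04 ≈ 132.02614.
Since α = 2/3 < 1, p = c/n^{2/3} ≫ 1/n is above the triangle threshold p ~ 1/n. Asymptotically E[X] ~ (c³/6)·n^{3(1−α)} = (2³/6)·n^{1} → ∞; triangles are abundant w.h.p.

E[X] ≈ 132.02614; in regime p = Θ(1/n^{2/3}) E[X] diverges (above the triangle threshold p ~ 1/n).


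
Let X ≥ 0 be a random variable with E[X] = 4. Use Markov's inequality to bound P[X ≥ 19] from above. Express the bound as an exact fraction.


μ = E[X] = 4, a = 19.
Markov: P[X ≥ 19] ≤ μ/a = (4)/19 = 4/19.
Numerically: ≈ 0.210526.
(Since a = 19 > μ = 4.000000, the bound 4/19 is < 1 and informative.)

P[X ≥ 19] ≤ 4/19 ≈ 0.210526.


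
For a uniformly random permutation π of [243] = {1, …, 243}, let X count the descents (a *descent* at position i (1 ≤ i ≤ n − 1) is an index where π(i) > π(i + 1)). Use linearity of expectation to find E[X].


Write X = Σ X_I over i = 1, …, 242, with X_I the indicator of one descent.
There are 242 indicators.
For each fixed i, the pair (π(i), π(i+1)) is a uniformly random ordered pair of distinct values from {1, …, 243}; by symmetry P[π(i) > π(i+1)] = 1/2.
By linearity: E[X] = 242 · (1/2) = (243 − 1) · (1/2) = 121 ≈ 121.00000.

E[X] = 121 = 121.00000.


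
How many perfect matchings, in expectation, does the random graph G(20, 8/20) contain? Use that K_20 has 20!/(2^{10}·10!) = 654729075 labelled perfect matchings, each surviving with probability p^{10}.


K_20 has 20!/(2^{10}·10!) = 654729075 labelled perfect matchings.
For each such perfect matching H, let X_H = 1 if all 10 edges of H are present in G. Then P[X_H = 1] = p^{10} = (2/5)^{10} = 1024/9765625.
By linearity: E[X] = Σ_H E[X_H] = 654729075 · p^{10} = 654729075 · 1024/9765625 = 26817702912/390625.
Numerically: E[X] ≈ 6.865e+04.

E[X] = 654729075 · (2/5)^{10} = 26817702912/390625 ≈ 6.865e+04.


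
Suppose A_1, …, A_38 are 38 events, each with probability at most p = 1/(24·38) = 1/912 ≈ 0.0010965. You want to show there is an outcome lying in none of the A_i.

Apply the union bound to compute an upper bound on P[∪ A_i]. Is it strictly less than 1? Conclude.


Union bound: P[∪_{i=1}^{38} A_i] ≤ Σ_i P[A_i] ≤ 38·p = 38·(1/912) = 1/24.
Numerically: 1/24 ≈ 0.0416667.
Is 1/24 < 1? YES.
Since P[∪ A_i] ≤ 1/24 < 1, the complement has P[∩ A_i^c] ≥ 1 − 1/24 = 23/24 > 0, so some outcome avoids every A_i.

38·p = 1/24 ≈ 0.0416667; existence CERTIFIED by the union bound.


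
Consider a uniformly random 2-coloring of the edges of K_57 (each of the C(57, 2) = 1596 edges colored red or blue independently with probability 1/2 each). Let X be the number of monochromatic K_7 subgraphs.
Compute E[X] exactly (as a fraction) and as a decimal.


Let X = Σ_S X_S over the C(57, 7) = 264385836 subsets S of size 7, where X_S = 1 if the K_7 on S is monochromatic.
For a fixed S, the K_7 on S has C(7, 2) = 21 edges. P[all 21 edges red] = (1/2)^21, and likewise for blue, so P[monochromatic] = 2·(1/2)^21 = 2^{1 − 21} = 1/1048576.
By linearity of expectation: E[X] = C(57, 7) · 2^{1 − 21} = 264385836 · 1/1048576 = 66096459/262144.
Numerically: E[X] ≈ 252.137981.

E[X] = C(57,7)·2^(1−C(7,2)) = 66096459/262144 ≈ 252.137981.


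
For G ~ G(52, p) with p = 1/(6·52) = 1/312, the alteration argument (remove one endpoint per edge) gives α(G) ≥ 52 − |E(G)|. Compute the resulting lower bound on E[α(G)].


E[|E(G)|] = C(52, 2)·p = 1326 · (1/312) = 17/4.
E[α(G)] ≥ n − E[|E(G)|] = 52 − 17/4 = 191/4.
Numerically: ≈ 47.750000.
(This is only a lower bound; the true E[α(G)] may be larger.)

E[α(G)] ≥ 191/4 ≈ 47.750000.


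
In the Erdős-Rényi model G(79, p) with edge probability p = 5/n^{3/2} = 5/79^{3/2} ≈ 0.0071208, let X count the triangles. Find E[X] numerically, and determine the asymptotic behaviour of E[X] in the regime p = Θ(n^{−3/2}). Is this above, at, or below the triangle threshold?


Number of potential triangles: C(79, 3) = 79079.
Each occurs with probability p³ ≈ (0.0071208)³ ≈ 3.6106725e-07.
By linearity: E[X] = C(79, 3)·p³ ≈ 79079 · 3.6106725e-07 ≈ 0.02855.
Since α = 3/2 > 1, p = c/n^{3/2} = o(1/n) is below the triangle threshold p ~ 1/n. Asymptotically E[X] ~ (c³/6)·n^{3(1−α)} = (5³/6)·n^{-1.5} → 0, so by Markov's inequality G has no triangles w.h.p.

E[X] ≈ 0.02855; in regime p = Θ(1/n^{3/2}) E[X] tends to 0 (below the triangle threshold p ~ 1/n).


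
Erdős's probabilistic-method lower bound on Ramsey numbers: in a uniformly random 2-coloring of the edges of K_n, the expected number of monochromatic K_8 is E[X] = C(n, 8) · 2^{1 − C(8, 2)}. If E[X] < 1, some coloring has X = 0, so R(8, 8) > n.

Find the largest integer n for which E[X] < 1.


We need C(n, 8) · 2^{1 − 28} < 1, i.e. C(n, 8) < 2^{28 − 1} = 134217728.
Check values of n near the boundary:
  n = 38: C(38, 8) = 48903492; 48903492 < 134217728? YES
  n = 39: C(39, 8) = 61523748; 61523748 < 134217728? YES
  n = 40: C(40, 8) = 76904685; 76904685 < 134217728? YES
  n = 41: C(41, 8) = 95548245; 95548245 < 134217728? YES
  n = 42: C(42, 8) = 118030185; 118030185 < 134217728? YES
  n = 43: C(43, 8) = 145008513; 145008513 < 134217728? NO
  n = 44: C(44, 8) = 177232627; 177232627 < 134217728? NO
The largest n with C(n, 8) < 134217728 is n = 42 (where E[X] = 118030185/134217728 ≈ 0.879393). Hence R(8, 8) > 42, i.e. R(8, 8) ≥ 43.

Largest n = 42; hence R(8, 8) > 42.


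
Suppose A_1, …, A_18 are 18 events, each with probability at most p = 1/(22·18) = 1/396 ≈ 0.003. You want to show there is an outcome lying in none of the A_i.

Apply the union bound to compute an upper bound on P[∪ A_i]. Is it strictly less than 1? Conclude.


Union bound: P[∪_{i=1}^{18} A_i] ≤ Σ_i P[A_i] ≤ 18·p = 18·(1/396) = 1/22.
Numerically: 1/22 ≈ 0.045.
Is 1/22 < 1? YES.
Since P[∪ A_i] ≤ 1/22 < 1, the complement has P[∩ A_i^c] ≥ 1 − 1/22 = 21/22 > 0, so some outcome avoids every A_i.

18·p = 1/22 ≈ 0.045; existence CERTIFIED by the union bound.


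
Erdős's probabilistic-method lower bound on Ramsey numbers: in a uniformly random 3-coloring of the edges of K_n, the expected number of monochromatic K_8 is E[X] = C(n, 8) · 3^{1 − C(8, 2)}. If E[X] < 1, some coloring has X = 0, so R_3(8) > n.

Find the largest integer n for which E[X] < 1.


We need C(n, 8) · 3^{1 − 28} < 1, i.e. C(n, 8) < 3^{28 − 1} = 7625597484987.
Check values of n near the boundary:
  n = 152: C(152, 8) = 5859727868575; 5859727868575 < 7625597484987? YES
  n = 153: C(153, 8) = 6183023199255; 6183023199255 < 7625597484987? YES
  n = 154: C(154, 8) = 6521818990995; 6521818990995 < 7625597484987? YES
  n = 155: C(155, 8) = 6876747915675; 6876747915675 < 7625597484987? YES
  n = 156: C(156, 8) = 7248464019225; 7248464019225 < 7625597484987? YES
  n = 157: C(157, 8) = 7637643295425; 7637643295425 < 7625597484987? NO
  n = 158: C(158, 8) = 8044984271181; 8044984271181 < 7625597484987? NO
The largest n with C(n, 8) < 7625597484987 is n = 156 (where E[X] = 805384891025/847288609443 ≈ 0.9505437). Hence R_3(8) > 156, i.e. R_3(8) ≥ 157.

Largest n = 156; hence R_3(8) > 156.


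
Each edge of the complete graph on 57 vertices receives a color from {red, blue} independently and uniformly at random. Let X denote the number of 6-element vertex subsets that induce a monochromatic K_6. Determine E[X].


Let X = Σ_S X_S over the C(57, 6) = 36288252 subsets S of size 6, where X_S = 1 if the K_6 on S is monochromatic.
For a fixed S, the K_6 on S has C(6, 2) = 15 edges. P[all 15 edges red] = (1/2)^15, and likewise for blue, so P[monochromatic] = 2·(1/2)^15 = 2^{1 − 15} = 1/16384.
By linearity of expectation: E[X] = C(57, 6) · 2^{1 − 15} = 36288252 · 1/16384 = 9072063/4096.
Numerically: E[X] ≈ 2214.859.

E[X] = C(57,6)·2^(1−C(6,2)) = 9072063/4096 ≈ 2214.859.


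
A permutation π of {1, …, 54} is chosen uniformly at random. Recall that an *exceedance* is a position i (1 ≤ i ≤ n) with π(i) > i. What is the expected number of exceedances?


Write X = Σ_{i=1}^{54} X_i, where X_i = 1_{π(i) > i}.
For each fixed i, π(i) is uniform over {1, …, 54} (marginal of a uniform permutation), so P[π(i) > i] = (n − i)/n. Summing: Σ_{i=1}^{54} (n − i)/n = (0 + 1 + … + 53)/54 = 54(54 − 1)/(2·54) = (54 − 1)/2.
Hence E[X] = Σ_{i=1}^{54} (54 − i)/54 = 53/2 ≈ 26.5000.

E[X] = 53/2 = 26.5000.


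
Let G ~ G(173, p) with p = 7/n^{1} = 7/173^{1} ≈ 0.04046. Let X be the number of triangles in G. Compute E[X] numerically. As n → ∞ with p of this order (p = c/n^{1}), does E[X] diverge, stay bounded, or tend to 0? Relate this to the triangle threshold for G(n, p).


Number of potential triangles: C(173, 3) = 848046.
Each occurs with probability p³ ≈ (0.04046)³ ≈ 6.624541e-05.
By linearity: E[X] = C(173, 3)·p³ ≈ 848046 · 6.624541e-05 ≈ 56.1792.
Here α = 1, so p = 7/n is exactly at the triangle threshold p ~ 1/n. Asymptotically E[X] → c³/6 = 7³/6 = 343/6 ≈ 57.1667, a bounded constant. In this regime the triangle count is asymptotically Poisson(c³/6).

E[X] ≈ 56.1792; in regime p = Θ(1/n^{1}) E[X] stays bounded (at the triangle threshold p ~ 1/n).


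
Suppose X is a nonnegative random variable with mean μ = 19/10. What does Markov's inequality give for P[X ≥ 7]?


μ = E[X] = 19/10, a = 7.
Markov: P[X ≥ 7] ≤ μ/a = (19/10)/7 = 19/70.
Numerically: ≈ 0.271429.
(Since a = 7 > μ = 1.900000, the bound 19/70 is < 1 and informative.)

P[X ≥ 7] ≤ 19/70 ≈ 0.271429.


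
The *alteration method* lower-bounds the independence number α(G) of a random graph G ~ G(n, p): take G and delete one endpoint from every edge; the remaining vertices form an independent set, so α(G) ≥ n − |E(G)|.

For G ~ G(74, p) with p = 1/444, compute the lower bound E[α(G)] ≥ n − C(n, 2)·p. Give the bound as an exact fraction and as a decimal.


E[|E(G)|] = C(74, 2)·p = 2701 · (1/444) = 73/12.
E[α(G)] ≥ n − E[|E(G)|] = 74 − 73/12 = 815/12.
Numerically: ≈ 67.9167.
(This is only a lower bound; the true E[α(G)] may be larger.)

E[α(G)] ≥ 815/12 ≈ 67.9167.


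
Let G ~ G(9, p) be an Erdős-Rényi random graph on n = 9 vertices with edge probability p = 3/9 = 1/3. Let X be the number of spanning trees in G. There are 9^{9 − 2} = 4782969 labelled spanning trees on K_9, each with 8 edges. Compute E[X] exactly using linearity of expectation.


K_9 has 9^{9 − 2} = 4782969 labelled spanning trees.
For each such spanning tree H, let X_H = 1 if all 8 edges of H are present in G. Then P[X_H = 1] = p^{8} = (1/3)^{8} = 1/6561.
Summing the indicators: E[X] = Σ_H E[X_H] = 4782969 · p^{8} = 4782969 · 1/6561 = 729.
Numerically: E[X] ≈ 729.

E[X] = 4782969 · (1/3)^{8} = 729 ≈ 729.


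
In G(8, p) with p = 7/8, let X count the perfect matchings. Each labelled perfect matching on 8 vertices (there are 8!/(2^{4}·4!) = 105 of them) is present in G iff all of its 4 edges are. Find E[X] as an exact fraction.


K_8 has 8!/(2^{4}·4!) = 105 labelled perfect matchings.
For each such perfect matching H, let X_H = 1 if all 4 edges of H are present in G. Then P[X_H = 1] = p^{4} = (7/8)^{4} = 2401/4096.
By linearity of expectation: E[X] = Σ_H E[X_H] = 105 · p^{4} = 105 · 2401/4096 = 252105/4096.
Numerically: E[X] ≈ 61.5.

E[X] = 105 · (7/8)^{4} = 252105/4096 ≈ 61.5.


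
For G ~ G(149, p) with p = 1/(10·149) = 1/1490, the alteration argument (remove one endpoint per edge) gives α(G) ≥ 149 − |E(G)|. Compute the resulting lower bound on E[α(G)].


E[|E(G)|] = C(149, 2)·p = 11026 · (1/1490) = 37/5.
E[α(G)] ≥ n − E[|E(G)|] = 149 − 37/5 = 708/5.
Numerically: ≈ 141.600000.
(This is only a lower bound; the true E[α(G)] may be larger.)

E[α(G)] ≥ 708/5 ≈ 141.600000.


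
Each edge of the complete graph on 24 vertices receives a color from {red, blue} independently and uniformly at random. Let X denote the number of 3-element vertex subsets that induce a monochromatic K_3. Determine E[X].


Let X = Σ_S X_S over the C(24, 3) = 2024 subsets S of size 3, where X_S = 1 if the K_3 on S is monochromatic.
For a fixed S, the K_3 on S has C(3, 2) = 3 edges. P[all 3 edges red] = (1/2)^3, and likewise for blue, so P[monochromatic] = 2·(1/2)^3 = 2^{1 − 3} = 1/4.
By linearity: E[X] = C(24, 3) · 2^{1 − 3} = 2024 · 1/4 = 506.
Numerically: E[X] ≈ 506.0000.

E[X] = C(24,3)·2^(1−C(3,2)) = 506 ≈ 506.0000.


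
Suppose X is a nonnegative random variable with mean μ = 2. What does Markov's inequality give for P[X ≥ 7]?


μ = E[X] = 2, a = 7.
Markov: P[X ≥ 7] ≤ μ/a = (2)/7 = 2/7.
Numerically: ≈ 0.2857.
(Since a = 7 > μ = 2.0000, the bound 2/7 is < 1 and informative.)

P[X ≥ 7] ≤ 2/7 ≈ 0.2857.


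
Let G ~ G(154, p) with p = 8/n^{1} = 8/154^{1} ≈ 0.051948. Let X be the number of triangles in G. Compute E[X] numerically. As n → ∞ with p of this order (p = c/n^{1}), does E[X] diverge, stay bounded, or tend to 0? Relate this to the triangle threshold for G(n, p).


Number of potential triangles: C(154, 3) = 596904.
Each occurs with probability p³ ≈ (0.051948)³ ≈ 1.4018702e-04.
By linearity: E[X] = C(154, 3)·p³ ≈ 596904 · 1.4018702e-04 ≈ 83.67819.
Here α = 1, so p = 8/n is exactly at the triangle threshold p ~ 1/n. Asymptotically E[X] → c³/6 = 8³/6 = 256/3 ≈ 85.33333, a bounded constant. In this regime the triangle count is asymptotically Poisson(c³/6).

E[X] ≈ 83.67819; in regime p = Θ(1/n^{1}) E[X] stays bounded (at the triangle threshold p ~ 1/n).


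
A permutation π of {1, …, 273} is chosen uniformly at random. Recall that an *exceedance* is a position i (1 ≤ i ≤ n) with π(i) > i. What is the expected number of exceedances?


Write X = Σ_{i=1}^{273} X_i, where X_i = 1_{π(i) > i}.
For each fixed i, π(i) is uniform over {1, …, 273} (marginal of a uniform permutation), so P[π(i) > i] = (n − i)/n. Summing: Σ_{i=1}^{273} (n − i)/n = (0 + 1 + … + 272)/273 = 273(273 − 1)/(2·273) = (273 − 1)/2.
Hence E[X] = Σ_{i=1}^{273} (273 − i)/273 = 136 ≈ 136.000000.

E[X] = 136 = 136.000000.


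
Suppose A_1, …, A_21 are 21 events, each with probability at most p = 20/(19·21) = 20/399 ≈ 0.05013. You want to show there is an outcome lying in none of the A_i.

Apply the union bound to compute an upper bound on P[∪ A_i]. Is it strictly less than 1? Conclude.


Union bound: P[∪_{i=1}^{21} A_i] ≤ Σ_i P[A_i] ≤ 21·p = 21·(20/399) = 20/19.
Numerically: 20/19 ≈ 1.05263.
Is 20/19 < 1? NO.
Since the bound 20/19 is ≥ 1, the union bound is uninformative here; it does NOT by itself certify existence.

21·p = 20/19 ≈ 1.05263; existence NOT certified by the union bound.


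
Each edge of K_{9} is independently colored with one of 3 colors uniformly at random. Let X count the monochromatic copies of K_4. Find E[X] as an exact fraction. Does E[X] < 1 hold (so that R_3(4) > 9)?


E[X] = C(9, 4) · 3^{1 − 6} = 126 · 3^{−5} = 126/243.
As a reduced fraction: E[X] = 14/27 ≈ 0.519.
Is E[X] < 1? YES.
Since E[X] < 1, there exists a 3-coloring of K_{9} with no monochromatic K_4; hence R_3(4) > 9.

E[X] = 14/27 ≈ 0.519; E[X] < 1, so R_3(4) > 9.


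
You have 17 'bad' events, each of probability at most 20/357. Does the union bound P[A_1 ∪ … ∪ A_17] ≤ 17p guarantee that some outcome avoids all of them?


Union bound: P[∪_{i=1}^{17} A_i] ≤ Σ_i P[A_i] ≤ 17·p = 17·(20/357) = 20/21.
Numerically: 20/21 ≈ 0.9524.
Is 20/21 < 1? YES.
Since P[∪ A_i] ≤ 20/21 < 1, the complement has P[∩ A_i^c] ≥ 1 − 20/21 = 1/21 > 0, so some outcome avoids every A_i.

17·p = 20/21 ≈ 0.9524; existence CERTIFIED by the union bound.


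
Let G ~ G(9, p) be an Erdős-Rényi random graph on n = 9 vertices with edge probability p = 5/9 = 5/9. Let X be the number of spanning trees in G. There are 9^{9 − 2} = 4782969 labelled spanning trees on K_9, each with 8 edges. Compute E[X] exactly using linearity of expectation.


K_9 has 9^{9 − 2} = 4782969 labelled spanning trees.
For each such spanning tree H, let X_H = 1 if all 8 edges of H are present in G. Then P[X_H = 1] = p^{8} = (5/9)^{8} = 390625/43046721.
By linearity of expectation: E[X] = Σ_H E[X_H] = 4782969 · p^{8} = 4782969 · 390625/43046721 = 390625/9.
Numerically: E[X] ≈ 4.34e+04.

E[X] = 4782969 · (5/9)^{8} = 390625/9 ≈ 4.34e+04.


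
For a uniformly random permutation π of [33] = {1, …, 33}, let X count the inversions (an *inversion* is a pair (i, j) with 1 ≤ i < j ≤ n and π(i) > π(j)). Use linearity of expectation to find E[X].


Write X = Σ X_I over the C(33, 2) = 528 pairs i < j, with X_I the indicator of one inversion.
There are 528 indicators.
For each fixed pair i < j, the values π(i) and π(j) are two distinct elements of {1, …, 33} in uniformly random order; by symmetry P[π(i) > π(j)] = 1/2.
By linearity: E[X] = 528 · (1/2) = C(33, 2) · (1/2) = 528/2 = 264 ≈ 264.00000.

E[X] = 264 = 264.00000.


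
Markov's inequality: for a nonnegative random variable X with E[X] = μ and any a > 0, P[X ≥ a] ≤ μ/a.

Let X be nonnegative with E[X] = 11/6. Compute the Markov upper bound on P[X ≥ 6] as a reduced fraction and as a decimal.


μ = E[X] = 11/6, a = 6.
Markov: P[X ≥ 6] ≤ μ/a = (11/6)/6 = 11/36.
Numerically: ≈ 0.306.
(Since a = 6 > μ = 1.833, the bound 11/36 is < 1 and informative.)

P[X ≥ 6] ≤ 11/36 ≈ 0.306.


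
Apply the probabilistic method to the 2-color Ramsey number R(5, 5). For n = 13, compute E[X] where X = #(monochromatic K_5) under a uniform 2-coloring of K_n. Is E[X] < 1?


E[X] = C(13, 5) · 2^{1 − 10} = 1287 · 2^{−9} = 1287/512.
As a reduced fraction: E[X] = 1287/512 ≈ 2.51367.
Is E[X] < 1? NO.
Since E[X] ≥ 1, the first-moment bound is inconclusive at n = 13; it does NOT by itself certify R(5, 5) > 13.

E[X] = 1287/512 ≈ 2.51367; E[X] ≥ 1; first-moment method inconclusive here.


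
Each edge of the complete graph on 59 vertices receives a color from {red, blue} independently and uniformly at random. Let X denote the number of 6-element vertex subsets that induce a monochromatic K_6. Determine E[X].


Let X = Σ_S X_S over the C(59, 6) = 45057474 subsets S of size 6, where X_S = 1 if the K_6 on S is monochromatic.
For a fixed S, the K_6 on S has C(6, 2) = 15 edges. P[all 15 edges red] = (1/2)^15, and likewise for blue, so P[monochromatic] = 2·(1/2)^15 = 2^{1 − 15} = 1/16384.
Summing: E[X] = C(59, 6) · 2^{1 − 15} = 45057474 · 1/16384 = 22528737/8192.
Numerically: E[X] ≈ 2750.08997.

E[X] = C(59,6)·2^(1−C(6,2)) = 22528737/8192 ≈ 2750.08997.


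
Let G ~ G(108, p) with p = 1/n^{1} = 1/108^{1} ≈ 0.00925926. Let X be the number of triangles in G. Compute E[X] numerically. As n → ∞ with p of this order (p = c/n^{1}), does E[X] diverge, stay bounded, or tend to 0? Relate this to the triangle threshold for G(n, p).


Number of potential triangles: C(108, 3) = 204156.
Each occurs with probability p³ ≈ (0.00925926)³ ≈ 7.93832241e-07.
By linearity: E[X] = C(108, 3)·p³ ≈ 204156 · 7.93832241e-07 ≈ 0.162066.
Here α = 1, so p = 1/n is exactly at the triangle threshold p ~ 1/n. Asymptotically E[X] → c³/6 = 1³/6 = 1/6 ≈ 0.166667, a bounded constant. In this regime the triangle count is asymptotically Poisson(c³/6).

E[X] ≈ 0.162066; in regime p = Θ(1/n^{1}) E[X] stays bounded (at the triangle threshold p ~ 1/n).


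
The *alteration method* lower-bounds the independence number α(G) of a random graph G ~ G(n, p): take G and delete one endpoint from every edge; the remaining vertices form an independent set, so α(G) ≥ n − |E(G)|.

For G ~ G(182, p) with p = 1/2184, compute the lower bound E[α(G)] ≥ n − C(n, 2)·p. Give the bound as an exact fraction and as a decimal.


E[|E(G)|] = C(182, 2)·p = 16471 · (1/2184) = 181/24.
E[α(G)] ≥ n − E[|E(G)|] = 182 − 181/24 = 4187/24.
Numerically: ≈ 174.458.
(This is only a lower bound; the true E[α(G)] may be larger.)

E[α(G)] ≥ 4187/24 ≈ 174.458.


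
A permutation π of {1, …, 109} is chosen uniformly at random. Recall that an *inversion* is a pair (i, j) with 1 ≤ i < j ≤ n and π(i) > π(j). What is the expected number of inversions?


Write X = Σ X_I over the C(109, 2) = 5886 pairs i < j, with X_I the indicator of one inversion.
There are 5886 indicators.
For each fixed pair i < j, the values π(i) and π(j) are two distinct elements of {1, …, 109} in uniformly random order; by symmetry P[π(i) > π(j)] = 1/2.
By linearity: E[X] = 5886 · (1/2) = C(109, 2) · (1/2) = 5886/2 = 2943 ≈ 2943.000000.

E[X] = 2943 = 2943.000000.


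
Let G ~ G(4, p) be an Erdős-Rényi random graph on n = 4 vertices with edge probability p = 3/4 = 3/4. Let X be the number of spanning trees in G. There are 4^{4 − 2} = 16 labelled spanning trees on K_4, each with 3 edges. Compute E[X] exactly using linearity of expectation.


K_4 has 4^{4 − 2} = 16 labelled spanning trees.
For each such spanning tree H, let X_H = 1 if all 3 edges of H are present in G. Then P[X_H = 1] = p^{3} = (3/4)^{3} = 27/64.
Summing the indicators: E[X] = Σ_H E[X_H] = 16 · p^{3} = 16 · 27/64 = 27/4.
Numerically: E[X] ≈ 6.75.

E[X] = 16 · (3/4)^{3} = 27/4 ≈ 6.75.


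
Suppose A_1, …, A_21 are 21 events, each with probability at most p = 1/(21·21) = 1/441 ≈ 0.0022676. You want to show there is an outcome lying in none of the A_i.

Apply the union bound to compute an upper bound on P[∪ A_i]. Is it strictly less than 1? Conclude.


Union bound: P[∪_{i=1}^{21} A_i] ≤ Σ_i P[A_i] ≤ 21·p = 21·(1/441) = 1/21.
Numerically: 1/21 ≈ 0.0476190.
Is 1/21 < 1? YES.
Since P[∪ A_i] ≤ 1/21 < 1, the complement has P[∩ A_i^c] ≥ 1 − 1/21 = 20/21 > 0, so some outcome avoids every A_i.

21·p = 1/21 ≈ 0.0476190; existence CERTIFIED by the union bound.


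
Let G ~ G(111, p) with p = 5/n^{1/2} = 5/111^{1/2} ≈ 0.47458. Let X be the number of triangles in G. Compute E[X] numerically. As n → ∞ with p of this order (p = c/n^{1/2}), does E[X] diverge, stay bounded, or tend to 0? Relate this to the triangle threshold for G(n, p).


Number of potential triangles: C(111, 3) = 221815.
Each occurs with probability p³ ≈ (0.47458)³ ≈ 1.0688716e-01.
By linearity: E[X] = C(111, 3)·p³ ≈ 221815 · 1.0688716e-01 ≈ 23709.17577.
Since α = 1/2 < 1, p = c/n^{1/2} ≫ 1/n is above the triangle threshold p ~ 1/n. Asymptotically E[X] ~ (c³/6)·n^{3(1−α)} = (5³/6)·n^{1.5} → ∞; triangles are abundant w.h.p.

E[X] ≈ 23709.17577; in regime p = Θ(1/n^{1/2}) E[X] diverges (above the triangle threshold p ~ 1/n).


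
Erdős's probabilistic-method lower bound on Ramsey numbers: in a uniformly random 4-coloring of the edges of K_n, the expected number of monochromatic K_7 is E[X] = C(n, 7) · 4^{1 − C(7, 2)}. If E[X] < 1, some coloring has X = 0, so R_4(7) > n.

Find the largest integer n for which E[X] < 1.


We need C(n, 7) · 4^{1 − 21} < 1, i.e. C(n, 7) < 4^{21 − 1} = 1099511627776.
Check values of n near the boundary:
  n = 176: C(176, 7) = 919790691600; 919790691600 < 1099511627776? YES
  n = 177: C(177, 7) = 957664425960; 957664425960 < 1099511627776? YES
  n = 178: C(178, 7) = 996867063280; 996867063280 < 1099511627776? YES
  n = 179: C(179, 7) = 1037437234460; 1037437234460 < 1099511627776? YES
  n = 180: C(180, 7) = 1079414463600; 1079414463600 < 1099511627776? YES
  n = 181: C(181, 7) = 1122839183400; 1122839183400 < 1099511627776? NO
The largest n with C(n, 7) < 1099511627776 is n = 180 (where E[X] = 67463403975/68719476736 ≈ 0.9817). Hence R_4(7) > 180, i.e. R_4(7) ≥ 181.

Largest n = 180; hence R_4(7) > 180.


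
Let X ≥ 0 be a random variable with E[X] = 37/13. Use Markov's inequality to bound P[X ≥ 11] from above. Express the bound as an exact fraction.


μ = E[X] = 37/13, a = 11.
Markov: P[X ≥ 11] ≤ μ/a = (37/13)/11 = 37/143.
Numerically: ≈ 0.258741.
(Since a = 11 > μ = 2.846154, the bound 37/143 is < 1 and informative.)

P[X ≥ 11] ≤ 37/143 ≈ 0.258741.


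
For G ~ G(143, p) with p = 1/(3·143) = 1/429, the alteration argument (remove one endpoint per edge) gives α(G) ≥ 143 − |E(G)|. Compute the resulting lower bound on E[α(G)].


E[|E(G)|] = C(143, 2)·p = 10153 · (1/429) = 71/3.
E[α(G)] ≥ n − E[|E(G)|] = 143 − 71/3 = 358/3.
Numerically: ≈ 119.333.
(This is only a lower bound; the true E[α(G)] may be larger.)

E[α(G)] ≥ 358/3 ≈ 119.333.


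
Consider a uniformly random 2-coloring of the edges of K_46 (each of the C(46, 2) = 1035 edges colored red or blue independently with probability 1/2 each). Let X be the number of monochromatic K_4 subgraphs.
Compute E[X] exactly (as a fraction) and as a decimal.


Let X = Σ_S X_S over the C(46, 4) = 163185 subsets S of size 4, where X_S = 1 if the K_4 on S is monochromatic.
For a fixed S, the K_4 on S has C(4, 2) = 6 edges. P[all 6 edges red] = (1/2)^6, and likewise for blue, so P[monochromatic] = 2·(1/2)^6 = 2^{1 − 6} = 1/32.
By linearity: E[X] = C(46, 4) · 2^{1 − 6} = 163185 · 1/32 = 163185/32.
Numerically: E[X] ≈ 5099.531.

E[X] = C(46,4)·2^(1−C(4,2)) = 163185/32 ≈ 5099.531.


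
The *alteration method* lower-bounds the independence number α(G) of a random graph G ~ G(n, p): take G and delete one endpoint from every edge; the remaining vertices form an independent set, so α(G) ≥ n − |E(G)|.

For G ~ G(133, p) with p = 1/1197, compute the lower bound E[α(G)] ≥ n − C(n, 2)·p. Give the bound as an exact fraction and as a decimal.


E[|E(G)|] = C(133, 2)·p = 8778 · (1/1197) = 22/3.
E[α(G)] ≥ n − E[|E(G)|] = 133 − 22/3 = 377/3.
Numerically: ≈ 125.66667.
(This is only a lower bound; the true E[α(G)] may be larger.)

E[α(G)] ≥ 377/3 ≈ 125.66667.


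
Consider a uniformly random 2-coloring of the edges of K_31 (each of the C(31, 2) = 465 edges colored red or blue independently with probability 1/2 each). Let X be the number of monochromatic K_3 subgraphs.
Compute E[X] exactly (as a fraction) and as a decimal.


Let X = Σ_S X_S over the C(31, 3) = 4495 subsets S of size 3, where X_S = 1 if the K_3 on S is monochromatic.
For a fixed S, the K_3 on S has C(3, 2) = 3 edges. P[all 3 edges red] = (1/2)^3, and likewise for blue, so P[monochromatic] = 2·(1/2)^3 = 2^{1 − 3} = 1/4.
Summing: E[X] = C(31, 3) · 2^{1 − 3} = 4495 · 1/4 = 4495/4.
Numerically: E[X] ≈ 1123.750000.

E[X] = C(31,3)·2^(1−C(3,2)) = 4495/4 ≈ 1123.750000.


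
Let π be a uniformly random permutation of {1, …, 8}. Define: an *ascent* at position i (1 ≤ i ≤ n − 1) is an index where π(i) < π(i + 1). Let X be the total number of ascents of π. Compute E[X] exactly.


Write X = Σ X_I over i = 1, …, 7, with X_I the indicator of one ascent.
There are 7 indicators.
For each fixed i, the pair (π(i), π(i+1)) is a uniformly random ordered pair of distinct values from {1, …, 8}; by symmetry P[π(i) < π(i+1)] = 1/2.
By linearity: E[X] = 7 · (1/2) = (8 − 1) · (1/2) = 7/2 ≈ 3.5000.

E[X] = 7/2 = 3.5000.


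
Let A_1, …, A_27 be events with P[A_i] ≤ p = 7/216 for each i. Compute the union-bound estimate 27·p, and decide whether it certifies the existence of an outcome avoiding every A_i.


Union bound: P[∪_{i=1}^{27} A_i] ≤ Σ_i P[A_i] ≤ 27·p = 27·(7/216) = 7/8.
Numerically: 7/8 ≈ 0.875.
Is 7/8 < 1? YES.
Since P[∪ A_i] ≤ 7/8 < 1, the complement has P[∩ A_i^c] ≥ 1 − 7/8 = 1/8 > 0, so some outcome avoids every A_i.

27·p = 7/8 ≈ 0.875; existence CERTIFIED by the union bound.
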